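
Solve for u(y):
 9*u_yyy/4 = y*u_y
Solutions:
 u(y) = C1 + Integral(C2*airyai(2^(2/3)*3^(1/3)*y/3) + C3*airybi(2^(2/3)*3^(1/3)*y/3), y)


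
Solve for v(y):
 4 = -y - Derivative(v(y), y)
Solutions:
 v(y) = C1 - y^2/2 - 4*y


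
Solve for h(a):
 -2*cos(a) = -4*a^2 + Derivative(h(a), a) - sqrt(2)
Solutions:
 h(a) = C1 + 4*a^3/3 + sqrt(2)*a - 2*sin(a)


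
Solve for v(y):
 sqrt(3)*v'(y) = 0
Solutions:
 v(y) = C1


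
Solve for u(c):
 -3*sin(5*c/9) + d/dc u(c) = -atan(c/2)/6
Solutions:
 u(c) = C1 - c*atan(c/2)/6 + log(c^2 + 4)/6 - 27*cos(5*c/9)/5


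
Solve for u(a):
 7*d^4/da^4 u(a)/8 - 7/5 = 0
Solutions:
 u(a) = C1 + C2*a + C3*a^2 + C4*a^3 + a^4/15


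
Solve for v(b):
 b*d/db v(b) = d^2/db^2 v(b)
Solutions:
 v(b) = C1 + C2*erfi(sqrt(2)*b/2)


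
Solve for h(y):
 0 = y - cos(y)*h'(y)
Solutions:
 h(y) = C1 + Integral(y/cos(y), y)


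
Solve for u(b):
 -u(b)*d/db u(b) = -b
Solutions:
 u(b) = -sqrt(C1 + b^2)
 u(b) = sqrt(C1 + b^2)


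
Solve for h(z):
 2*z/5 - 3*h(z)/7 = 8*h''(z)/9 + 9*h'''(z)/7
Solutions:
 h(z) = C1*exp(z*(-224 + 6272*2^(1/3)/(2187*sqrt(5485433) + 5134201)^(1/3) + 2^(2/3)*(2187*sqrt(5485433) + 5134201)^(1/3))/972)*sin(2^(1/3)*sqrt(3)*z*(-2^(1/3)*(2187*sqrt(5485433) + 5134201)^(1/3) + 6272/(2187*sqrt(5485433) + 5134201)^(1/3))/972) + C2*exp(z*(-224 + 6272*2^(1/3)/(2187*sqrt(5485433) + 5134201)^(1/3) + 2^(2/3)*(2187*sqrt(5485433) + 5134201)^(1/3))/972)*cos(2^(1/3)*sqrt(3)*z*(-2^(1/3)*(2187*sqrt(5485433) + 5134201)^(1/3) + 6272/(2187*sqrt(5485433) + 5134201)^(1/3))/972) + C3*exp(-z*(6272*2^(1/3)/(2187*sqrt(5485433) + 5134201)^(1/3) + 112 + 2^(2/3)*(2187*sqrt(5485433) + 5134201)^(1/3))/486) + 14*z/15


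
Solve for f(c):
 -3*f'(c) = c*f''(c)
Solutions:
 f(c) = C1 + C2/c^2


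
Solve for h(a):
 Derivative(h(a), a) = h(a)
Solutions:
 h(a) = C1*exp(a)


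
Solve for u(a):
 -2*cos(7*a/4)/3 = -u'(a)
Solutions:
 u(a) = C1 + 8*sin(7*a/4)/21


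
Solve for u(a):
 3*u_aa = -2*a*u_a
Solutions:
 u(a) = C1 + C2*erf(sqrt(3)*a/3)


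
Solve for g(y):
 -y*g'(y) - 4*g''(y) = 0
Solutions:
 g(y) = C1 + C2*erf(sqrt(2)*y/4)


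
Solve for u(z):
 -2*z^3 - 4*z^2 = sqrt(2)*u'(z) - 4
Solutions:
 u(z) = C1 - sqrt(2)*z^4/4 - 2*sqrt(2)*z^3/3 + 2*sqrt(2)*z


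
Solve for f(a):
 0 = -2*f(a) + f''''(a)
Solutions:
 f(a) = C1*exp(-2^(1/4)*a) + C2*exp(2^(1/4)*a) + C3*sin(2^(1/4)*a) + C4*cos(2^(1/4)*a)


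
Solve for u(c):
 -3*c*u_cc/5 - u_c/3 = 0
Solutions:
 u(c) = C1 + C2*c^(4/9)


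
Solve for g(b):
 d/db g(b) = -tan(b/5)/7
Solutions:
 g(b) = C1 + 5*log(cos(b/5))/7


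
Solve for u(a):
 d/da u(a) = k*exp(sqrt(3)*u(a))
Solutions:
 u(a) = sqrt(3)*(2*log(-1/(C1 + a*k)) - log(3))/6


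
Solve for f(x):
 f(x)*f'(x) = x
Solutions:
 f(x) = -sqrt(C1 + x^2)
 f(x) = sqrt(C1 + x^2)


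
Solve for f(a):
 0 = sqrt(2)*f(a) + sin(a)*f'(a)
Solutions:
 f(a) = C1*(cos(a) + 1)^(sqrt(2)/2)/(cos(a) - 1)^(sqrt(2)/2)


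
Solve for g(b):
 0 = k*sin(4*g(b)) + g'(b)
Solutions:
 g(b) = -acos((-C1 - exp(8*b*k))/(C1 - exp(8*b*k)))/4 + pi/2
 g(b) = acos((-C1 - exp(8*b*k))/(C1 - exp(8*b*k)))/4


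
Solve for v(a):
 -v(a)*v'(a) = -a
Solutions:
 v(a) = -sqrt(C1 + a^2)
 v(a) = sqrt(C1 + a^2)


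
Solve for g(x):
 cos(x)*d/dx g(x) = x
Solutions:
 g(x) = C1 + Integral(x/cos(x), x)


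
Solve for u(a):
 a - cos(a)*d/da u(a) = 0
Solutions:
 u(a) = C1 + Integral(a/cos(a), a)


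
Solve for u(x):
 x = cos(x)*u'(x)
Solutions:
 u(x) = C1 + Integral(x/cos(x), x)


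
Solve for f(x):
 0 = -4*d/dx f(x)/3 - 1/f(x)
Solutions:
 f(x) = -sqrt(C1 - 6*x)/2
 f(x) = sqrt(C1 - 6*x)/2


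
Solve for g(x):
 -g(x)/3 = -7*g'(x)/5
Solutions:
 g(x) = C1*exp(5*x/21)


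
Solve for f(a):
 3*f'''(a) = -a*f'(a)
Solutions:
 f(a) = C1 + Integral(C2*airyai(-3^(2/3)*a/3) + C3*airybi(-3^(2/3)*a/3), a)


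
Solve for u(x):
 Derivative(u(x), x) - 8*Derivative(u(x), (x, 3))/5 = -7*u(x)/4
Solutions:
 u(x) = C1*exp(-15^(1/3)*x*(2*15^(1/3)/(sqrt(3849) + 63)^(1/3) + (sqrt(3849) + 63)^(1/3))/24)*sin(3^(1/6)*5^(1/3)*x*(-3^(2/3)*(sqrt(3849) + 63)^(1/3) + 6*5^(1/3)/(sqrt(3849) + 63)^(1/3))/24) + C2*exp(-15^(1/3)*x*(2*15^(1/3)/(sqrt(3849) + 63)^(1/3) + (sqrt(3849) + 63)^(1/3))/24)*cos(3^(1/6)*5^(1/3)*x*(-3^(2/3)*(sqrt(3849) + 63)^(1/3) + 6*5^(1/3)/(sqrt(3849) + 63)^(1/3))/24) + C3*exp(15^(1/3)*x*(2*15^(1/3)/(sqrt(3849) + 63)^(1/3) + (sqrt(3849) + 63)^(1/3))/12)


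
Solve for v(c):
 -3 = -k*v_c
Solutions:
 v(c) = C1 + 3*c/k


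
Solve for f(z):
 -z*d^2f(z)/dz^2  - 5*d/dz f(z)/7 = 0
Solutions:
 f(z) = C1 + C2*z^(2/7)


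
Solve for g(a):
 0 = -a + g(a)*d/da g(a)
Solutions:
 g(a) = -sqrt(C1 + a^2)
 g(a) = sqrt(C1 + a^2)


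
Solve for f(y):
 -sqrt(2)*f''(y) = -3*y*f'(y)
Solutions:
 f(y) = C1 + C2*erfi(2^(1/4)*sqrt(3)*y/2)


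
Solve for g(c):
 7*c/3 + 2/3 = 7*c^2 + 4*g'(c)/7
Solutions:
 g(c) = C1 - 49*c^3/12 + 49*c^2/24 + 7*c/6


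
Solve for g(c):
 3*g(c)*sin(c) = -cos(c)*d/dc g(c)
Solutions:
 g(c) = C1*cos(c)^3


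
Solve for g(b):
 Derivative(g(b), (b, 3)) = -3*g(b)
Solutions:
 g(b) = C3*exp(-3^(1/3)*b) + (C1*sin(3^(5/6)*b/2) + C2*cos(3^(5/6)*b/2))*exp(3^(1/3)*b/2)


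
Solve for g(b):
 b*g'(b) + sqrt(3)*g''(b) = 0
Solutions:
 g(b) = C1 + C2*erf(sqrt(2)*3^(3/4)*b/6)


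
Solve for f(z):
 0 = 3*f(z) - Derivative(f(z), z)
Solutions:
 f(z) = C1*exp(3*z)


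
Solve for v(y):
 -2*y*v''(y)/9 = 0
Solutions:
 v(y) = C1 + C2*y


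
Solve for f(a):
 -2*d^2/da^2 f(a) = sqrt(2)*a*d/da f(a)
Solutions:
 f(a) = C1 + C2*erf(2^(1/4)*a/2)


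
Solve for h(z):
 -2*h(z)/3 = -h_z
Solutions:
 h(z) = C1*exp(2*z/3)


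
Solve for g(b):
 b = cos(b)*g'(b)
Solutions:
 g(b) = C1 + Integral(b/cos(b), b)


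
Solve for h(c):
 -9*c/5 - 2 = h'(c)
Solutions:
 h(c) = C1 - 9*c^2/10 - 2*c


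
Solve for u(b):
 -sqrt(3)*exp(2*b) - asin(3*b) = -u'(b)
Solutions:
 u(b) = C1 + b*asin(3*b) + sqrt(1 - 9*b^2)/3 + sqrt(3)*exp(2*b)/2


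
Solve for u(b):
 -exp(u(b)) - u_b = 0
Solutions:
 u(b) = log(1/(C1 + b))


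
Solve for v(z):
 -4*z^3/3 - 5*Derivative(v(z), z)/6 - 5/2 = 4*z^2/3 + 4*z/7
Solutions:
 v(z) = C1 - 2*z^4/5 - 8*z^3/15 - 12*z^2/35 - 3*z


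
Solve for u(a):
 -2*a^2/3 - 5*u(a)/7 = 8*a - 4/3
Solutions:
 u(a) = -14*a^2/15 - 56*a/5 + 28/15


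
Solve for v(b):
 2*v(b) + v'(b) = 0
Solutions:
 v(b) = C1*exp(-2*b)


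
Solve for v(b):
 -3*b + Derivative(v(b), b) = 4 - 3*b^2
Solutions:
 v(b) = C1 - b^3 + 3*b^2/2 + 4*b


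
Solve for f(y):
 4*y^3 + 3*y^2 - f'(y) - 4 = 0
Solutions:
 f(y) = C1 + y^4 + y^3 - 4*y


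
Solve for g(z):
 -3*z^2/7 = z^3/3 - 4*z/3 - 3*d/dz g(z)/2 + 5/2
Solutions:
 g(z) = C1 + z^4/18 + 2*z^3/21 - 4*z^2/9 + 5*z/3


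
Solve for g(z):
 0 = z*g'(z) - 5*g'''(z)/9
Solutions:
 g(z) = C1 + Integral(C2*airyai(15^(2/3)*z/5) + C3*airybi(15^(2/3)*z/5), z)


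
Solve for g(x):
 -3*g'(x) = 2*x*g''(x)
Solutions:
 g(x) = C1 + C2/sqrt(x)


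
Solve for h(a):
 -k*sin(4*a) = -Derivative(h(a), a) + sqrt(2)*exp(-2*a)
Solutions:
 h(a) = C1 - k*cos(4*a)/4 - sqrt(2)*exp(-2*a)/2


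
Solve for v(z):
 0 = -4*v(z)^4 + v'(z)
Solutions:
 v(z) = (-1/(C1 + 12*z))^(1/3)
 v(z) = (-1/(C1 + 4*z))^(1/3)*(-3^(2/3) - 3*3^(1/6)*I)/6
 v(z) = (-1/(C1 + 4*z))^(1/3)*(-3^(2/3) + 3*3^(1/6)*I)/6


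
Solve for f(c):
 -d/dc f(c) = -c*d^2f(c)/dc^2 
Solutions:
 f(c) = C1 + C2*c^2


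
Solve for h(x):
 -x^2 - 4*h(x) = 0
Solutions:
 h(x) = -x^2/4


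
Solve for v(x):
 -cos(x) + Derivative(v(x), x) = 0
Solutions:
 v(x) = C1 + sin(x)


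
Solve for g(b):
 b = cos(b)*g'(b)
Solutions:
 g(b) = C1 + Integral(b/cos(b), b)


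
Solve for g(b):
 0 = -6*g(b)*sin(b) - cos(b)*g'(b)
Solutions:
 g(b) = C1*cos(b)^6


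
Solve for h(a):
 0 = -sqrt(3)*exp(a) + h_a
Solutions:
 h(a) = C1 + sqrt(3)*exp(a)


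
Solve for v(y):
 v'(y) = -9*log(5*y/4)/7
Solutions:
 v(y) = C1 - 9*y*log(y)/7 - 9*y*log(5)/7 + 9*y/7 + 18*y*log(2)/7


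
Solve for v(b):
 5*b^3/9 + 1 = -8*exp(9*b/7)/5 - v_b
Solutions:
 v(b) = C1 - 5*b^4/36 - b - 56*exp(9*b/7)/45


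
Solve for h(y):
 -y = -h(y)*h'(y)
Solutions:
 h(y) = -sqrt(C1 + y^2)
 h(y) = sqrt(C1 + y^2)


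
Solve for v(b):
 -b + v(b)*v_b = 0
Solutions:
 v(b) = -sqrt(C1 + b^2)
 v(b) = sqrt(C1 + b^2)


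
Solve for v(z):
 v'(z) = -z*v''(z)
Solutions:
 v(z) = C1 + C2*log(z)


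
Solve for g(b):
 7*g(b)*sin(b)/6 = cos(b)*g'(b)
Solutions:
 g(b) = C1/cos(b)^(7/6)


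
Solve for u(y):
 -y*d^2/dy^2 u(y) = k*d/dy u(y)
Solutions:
 u(y) = C1 + y^(1 - re(k))*(C2*sin(log(y)*Abs(im(k))) + C3*cos(log(y)*im(k)))


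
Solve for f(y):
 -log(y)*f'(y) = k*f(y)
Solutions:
 f(y) = C1*exp(-k*li(y))


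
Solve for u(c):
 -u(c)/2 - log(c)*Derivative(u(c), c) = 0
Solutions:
 u(c) = C1*exp(-li(c)/2)


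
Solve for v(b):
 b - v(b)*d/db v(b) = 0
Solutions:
 v(b) = -sqrt(C1 + b^2)
 v(b) = sqrt(C1 + b^2)


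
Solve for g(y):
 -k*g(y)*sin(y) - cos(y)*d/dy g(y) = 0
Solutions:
 g(y) = C1*exp(k*log(cos(y)))


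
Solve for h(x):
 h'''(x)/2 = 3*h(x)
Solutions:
 h(x) = C3*exp(6^(1/3)*x) + (C1*sin(2^(1/3)*3^(5/6)*x/2) + C2*cos(2^(1/3)*3^(5/6)*x/2))*exp(-6^(1/3)*x/2)


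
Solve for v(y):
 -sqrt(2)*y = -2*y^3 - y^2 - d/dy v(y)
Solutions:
 v(y) = C1 - y^4/2 - y^3/3 + sqrt(2)*y^2/2


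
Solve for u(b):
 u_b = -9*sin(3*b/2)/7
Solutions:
 u(b) = C1 + 6*cos(3*b/2)/7


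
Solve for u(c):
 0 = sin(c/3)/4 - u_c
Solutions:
 u(c) = C1 - 3*cos(c/3)/4


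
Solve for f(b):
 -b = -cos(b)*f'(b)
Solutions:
 f(b) = C1 + Integral(b/cos(b), b)


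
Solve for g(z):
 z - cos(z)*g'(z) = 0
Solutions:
 g(z) = C1 + Integral(z/cos(z), z)


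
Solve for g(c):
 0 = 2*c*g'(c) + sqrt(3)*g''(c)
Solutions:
 g(c) = C1 + C2*erf(3^(3/4)*c/3)


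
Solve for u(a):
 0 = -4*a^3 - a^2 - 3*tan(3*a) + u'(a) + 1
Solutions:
 u(a) = C1 + a^4 + a^3/3 - a - log(cos(3*a))


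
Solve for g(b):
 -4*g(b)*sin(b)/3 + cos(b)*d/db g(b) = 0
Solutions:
 g(b) = C1/cos(b)^(4/3)


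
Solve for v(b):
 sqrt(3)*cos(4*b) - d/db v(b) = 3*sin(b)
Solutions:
 v(b) = C1 + sqrt(3)*sin(4*b)/4 + 3*cos(b)


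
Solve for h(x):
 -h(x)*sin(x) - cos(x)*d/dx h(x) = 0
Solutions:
 h(x) = C1*cos(x)


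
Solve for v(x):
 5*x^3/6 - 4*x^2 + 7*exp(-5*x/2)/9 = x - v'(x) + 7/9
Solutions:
 v(x) = C1 - 5*x^4/24 + 4*x^3/3 + x^2/2 + 7*x/9 + 14*exp(-5*x/2)/45


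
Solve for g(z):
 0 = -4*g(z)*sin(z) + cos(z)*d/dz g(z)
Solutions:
 g(z) = C1/cos(z)^4


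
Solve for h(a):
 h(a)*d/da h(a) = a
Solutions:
 h(a) = -sqrt(C1 + a^2)
 h(a) = sqrt(C1 + a^2)


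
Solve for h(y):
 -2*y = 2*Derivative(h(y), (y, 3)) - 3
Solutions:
 h(y) = C1 + C2*y + C3*y^2 - y^4/24 + y^3/4


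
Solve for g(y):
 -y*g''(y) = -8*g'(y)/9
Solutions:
 g(y) = C1 + C2*y^(17/9)


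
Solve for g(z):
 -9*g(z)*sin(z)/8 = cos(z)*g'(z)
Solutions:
 g(z) = C1*cos(z)^(9/8)


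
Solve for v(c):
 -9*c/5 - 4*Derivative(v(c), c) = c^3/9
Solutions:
 v(c) = C1 - c^4/144 - 9*c^2/40


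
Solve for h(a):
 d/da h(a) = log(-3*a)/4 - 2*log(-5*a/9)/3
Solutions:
 h(a) = C1 - 5*a*log(-a)/12 + a*(-8*log(5) + 5 + 19*log(3))/12


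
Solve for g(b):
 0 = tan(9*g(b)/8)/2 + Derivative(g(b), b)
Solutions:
 g(b) = -8*asin(C1*exp(-9*b/16))/9 + 8*pi/9
 g(b) = 8*asin(C1*exp(-9*b/16))/9


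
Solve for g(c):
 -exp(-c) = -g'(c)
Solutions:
 g(c) = C1 - exp(-c)


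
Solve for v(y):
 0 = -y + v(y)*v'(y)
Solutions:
 v(y) = -sqrt(C1 + y^2)
 v(y) = sqrt(C1 + y^2)


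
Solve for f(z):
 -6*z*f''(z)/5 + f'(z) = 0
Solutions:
 f(z) = C1 + C2*z^(11/6)


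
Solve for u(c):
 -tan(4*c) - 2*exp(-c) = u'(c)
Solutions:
 u(c) = C1 - log(tan(4*c)^2 + 1)/8 + 2*exp(-c)


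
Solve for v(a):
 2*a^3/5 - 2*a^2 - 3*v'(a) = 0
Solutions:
 v(a) = C1 + a^4/30 - 2*a^3/9


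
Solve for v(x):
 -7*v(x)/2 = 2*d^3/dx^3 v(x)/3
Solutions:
 v(x) = C3*exp(-42^(1/3)*x/2) + (C1*sin(14^(1/3)*3^(5/6)*x/4) + C2*cos(14^(1/3)*3^(5/6)*x/4))*exp(42^(1/3)*x/4)


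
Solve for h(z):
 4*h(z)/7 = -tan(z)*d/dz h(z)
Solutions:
 h(z) = C1/sin(z)^(4/7)


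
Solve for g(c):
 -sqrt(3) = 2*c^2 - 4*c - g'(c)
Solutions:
 g(c) = C1 + 2*c^3/3 - 2*c^2 + sqrt(3)*c


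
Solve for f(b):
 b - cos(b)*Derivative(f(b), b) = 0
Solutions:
 f(b) = C1 + Integral(b/cos(b), b)


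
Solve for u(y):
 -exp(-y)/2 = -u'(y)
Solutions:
 u(y) = C1 - exp(-y)/2


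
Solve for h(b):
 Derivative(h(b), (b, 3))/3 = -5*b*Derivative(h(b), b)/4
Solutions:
 h(b) = C1 + Integral(C2*airyai(-30^(1/3)*b/2) + C3*airybi(-30^(1/3)*b/2), b)


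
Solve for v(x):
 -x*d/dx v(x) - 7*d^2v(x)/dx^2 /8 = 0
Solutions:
 v(x) = C1 + C2*erf(2*sqrt(7)*x/7)


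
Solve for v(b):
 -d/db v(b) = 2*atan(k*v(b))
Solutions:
 Integral(1/atan(_y*k), (_y, v(b))) = C1 - 2*b


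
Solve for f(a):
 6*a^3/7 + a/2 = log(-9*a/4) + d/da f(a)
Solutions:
 f(a) = C1 + 3*a^4/14 + a^2/4 - a*log(-a) + a*(-2*log(3) + 1 + 2*log(2))


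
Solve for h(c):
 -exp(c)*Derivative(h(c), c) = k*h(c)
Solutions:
 h(c) = C1*exp(k*exp(-c))


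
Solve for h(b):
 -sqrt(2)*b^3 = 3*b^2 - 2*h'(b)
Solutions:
 h(b) = C1 + sqrt(2)*b^4/8 + b^3/2


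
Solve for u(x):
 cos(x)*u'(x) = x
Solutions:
 u(x) = C1 + Integral(x/cos(x), x)


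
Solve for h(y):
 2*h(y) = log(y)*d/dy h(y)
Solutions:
 h(y) = C1*exp(2*li(y))


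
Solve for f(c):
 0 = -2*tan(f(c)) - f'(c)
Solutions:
 f(c) = pi - asin(C1*exp(-2*c))
 f(c) = asin(C1*exp(-2*c))


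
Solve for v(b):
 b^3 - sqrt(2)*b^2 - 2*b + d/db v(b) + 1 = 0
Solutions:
 v(b) = C1 - b^4/4 + sqrt(2)*b^3/3 + b^2 - b


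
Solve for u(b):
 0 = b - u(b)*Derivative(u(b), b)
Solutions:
 u(b) = -sqrt(C1 + b^2)
 u(b) = sqrt(C1 + b^2)


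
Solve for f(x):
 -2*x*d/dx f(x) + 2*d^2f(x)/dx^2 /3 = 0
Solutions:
 f(x) = C1 + C2*erfi(sqrt(6)*x/2)


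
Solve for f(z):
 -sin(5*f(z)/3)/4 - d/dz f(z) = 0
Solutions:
 z/4 + 3*log(cos(5*f(z)/3) - 1)/10 - 3*log(cos(5*f(z)/3) + 1)/10 = C1


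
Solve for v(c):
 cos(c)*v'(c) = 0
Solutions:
 v(c) = C1


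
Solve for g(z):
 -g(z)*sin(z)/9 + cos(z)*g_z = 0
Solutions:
 g(z) = C1/cos(z)^(1/9)


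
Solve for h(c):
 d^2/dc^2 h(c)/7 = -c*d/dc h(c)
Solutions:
 h(c) = C1 + C2*erf(sqrt(14)*c/2)


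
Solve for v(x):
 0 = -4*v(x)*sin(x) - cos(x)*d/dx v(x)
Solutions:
 v(x) = C1*cos(x)^4


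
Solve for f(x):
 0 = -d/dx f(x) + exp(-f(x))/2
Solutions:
 f(x) = log(C1 + x/2)


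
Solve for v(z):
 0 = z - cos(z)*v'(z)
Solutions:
 v(z) = C1 + Integral(z/cos(z), z)


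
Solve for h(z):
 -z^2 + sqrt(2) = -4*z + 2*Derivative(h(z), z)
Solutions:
 h(z) = C1 - z^3/6 + z^2 + sqrt(2)*z/2


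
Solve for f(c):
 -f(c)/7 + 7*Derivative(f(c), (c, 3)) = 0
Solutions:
 f(c) = C3*exp(7^(1/3)*c/7) + (C1*sin(sqrt(3)*7^(1/3)*c/14) + C2*cos(sqrt(3)*7^(1/3)*c/14))*exp(-7^(1/3)*c/14)


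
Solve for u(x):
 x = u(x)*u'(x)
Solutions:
 u(x) = -sqrt(C1 + x^2)
 u(x) = sqrt(C1 + x^2)


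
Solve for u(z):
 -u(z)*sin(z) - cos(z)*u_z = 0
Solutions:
 u(z) = C1*cos(z)


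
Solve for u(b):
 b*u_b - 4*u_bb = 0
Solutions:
 u(b) = C1 + C2*erfi(sqrt(2)*b/4)


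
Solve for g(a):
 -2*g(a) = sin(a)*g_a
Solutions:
 g(a) = C1*(cos(a) + 1)/(cos(a) - 1)


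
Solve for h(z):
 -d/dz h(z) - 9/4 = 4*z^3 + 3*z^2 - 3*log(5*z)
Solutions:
 h(z) = C1 - z^4 - z^3 + 3*z*log(z) - 21*z/4 + z*log(125)


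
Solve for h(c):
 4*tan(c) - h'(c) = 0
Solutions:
 h(c) = C1 - 4*log(cos(c))


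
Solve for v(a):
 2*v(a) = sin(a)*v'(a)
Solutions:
 v(a) = C1*(cos(a) - 1)/(cos(a) + 1)


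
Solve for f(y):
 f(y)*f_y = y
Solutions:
 f(y) = -sqrt(C1 + y^2)
 f(y) = sqrt(C1 + y^2)


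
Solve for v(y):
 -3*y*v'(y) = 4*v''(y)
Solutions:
 v(y) = C1 + C2*erf(sqrt(6)*y/4)


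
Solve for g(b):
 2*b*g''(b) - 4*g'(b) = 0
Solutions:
 g(b) = C1 + C2*b^3


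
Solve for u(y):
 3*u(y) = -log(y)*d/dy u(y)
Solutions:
 u(y) = C1*exp(-3*li(y))


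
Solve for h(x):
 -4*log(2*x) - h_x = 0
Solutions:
 h(x) = C1 - 4*x*log(x) - x*log(16) + 4*x


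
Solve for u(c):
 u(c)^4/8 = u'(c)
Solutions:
 u(c) = 2*(-1/(C1 + 3*c))^(1/3)
 u(c) = (-1/(C1 + c))^(1/3)*(-3^(2/3)/3 - 3^(1/6)*I)
 u(c) = (-1/(C1 + c))^(1/3)*(-3^(2/3)/3 + 3^(1/6)*I)


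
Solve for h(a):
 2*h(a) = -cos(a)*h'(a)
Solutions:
 h(a) = C1*(sin(a) - 1)/(sin(a) + 1)


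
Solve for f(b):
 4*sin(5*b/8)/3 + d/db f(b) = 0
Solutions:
 f(b) = C1 + 32*cos(5*b/8)/15


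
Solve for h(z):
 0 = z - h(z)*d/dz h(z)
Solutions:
 h(z) = -sqrt(C1 + z^2)
 h(z) = sqrt(C1 + z^2)


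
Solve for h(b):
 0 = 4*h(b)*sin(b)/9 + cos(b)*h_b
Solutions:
 h(b) = C1*cos(b)^(4/9)


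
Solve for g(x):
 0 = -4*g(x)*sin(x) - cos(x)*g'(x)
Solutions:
 g(x) = C1*cos(x)^4


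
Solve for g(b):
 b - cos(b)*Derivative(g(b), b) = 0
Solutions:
 g(b) = C1 + Integral(b/cos(b), b)


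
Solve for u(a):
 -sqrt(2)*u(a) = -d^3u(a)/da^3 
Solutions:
 u(a) = C3*exp(2^(1/6)*a) + (C1*sin(2^(1/6)*sqrt(3)*a/2) + C2*cos(2^(1/6)*sqrt(3)*a/2))*exp(-2^(1/6)*a/2)


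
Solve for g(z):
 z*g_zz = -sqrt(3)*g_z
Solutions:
 g(z) = C1 + C2*z^(1 - sqrt(3))


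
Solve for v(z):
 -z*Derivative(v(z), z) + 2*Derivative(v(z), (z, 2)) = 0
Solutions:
 v(z) = C1 + C2*erfi(z/2)


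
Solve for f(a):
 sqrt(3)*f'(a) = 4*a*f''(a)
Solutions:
 f(a) = C1 + C2*a^(sqrt(3)/4 + 1)


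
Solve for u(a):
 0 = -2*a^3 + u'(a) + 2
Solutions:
 u(a) = C1 + a^4/2 - 2*a


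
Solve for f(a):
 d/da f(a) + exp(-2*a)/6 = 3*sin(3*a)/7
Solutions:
 f(a) = C1 - cos(3*a)/7 + exp(-2*a)/12


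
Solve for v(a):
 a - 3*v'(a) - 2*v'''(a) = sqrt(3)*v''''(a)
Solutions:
 v(a) = C1 + C2*exp(a*(-8*sqrt(3) + 8*18^(1/3)/(135*sqrt(11) + 259*sqrt(3))^(1/3) + 12^(1/3)*(135*sqrt(11) + 259*sqrt(3))^(1/3))/36)*sin(2^(1/3)*3^(1/6)*a*(-2^(1/3)*3^(2/3)*(135*sqrt(11) + 259*sqrt(3))^(1/3) + 24/(135*sqrt(11) + 259*sqrt(3))^(1/3))/36) + C3*exp(a*(-8*sqrt(3) + 8*18^(1/3)/(135*sqrt(11) + 259*sqrt(3))^(1/3) + 12^(1/3)*(135*sqrt(11) + 259*sqrt(3))^(1/3))/36)*cos(2^(1/3)*3^(1/6)*a*(-2^(1/3)*3^(2/3)*(135*sqrt(11) + 259*sqrt(3))^(1/3) + 24/(135*sqrt(11) + 259*sqrt(3))^(1/3))/36) + C4*exp(-a*(8*18^(1/3)/(135*sqrt(11) + 259*sqrt(3))^(1/3) + 4*sqrt(3) + 12^(1/3)*(135*sqrt(11) + 259*sqrt(3))^(1/3))/18) + a^2/6


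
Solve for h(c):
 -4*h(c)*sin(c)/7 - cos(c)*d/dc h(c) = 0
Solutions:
 h(c) = C1*cos(c)^(4/7)


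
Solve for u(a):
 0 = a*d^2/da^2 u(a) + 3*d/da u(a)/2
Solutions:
 u(a) = C1 + C2/sqrt(a)


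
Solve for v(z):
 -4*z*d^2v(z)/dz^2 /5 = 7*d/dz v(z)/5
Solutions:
 v(z) = C1 + C2/z^(3/4)


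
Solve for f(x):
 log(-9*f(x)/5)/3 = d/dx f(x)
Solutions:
 -3*Integral(1/(log(-_y) - log(5) + 2*log(3)), (_y, f(x))) = C1 - x


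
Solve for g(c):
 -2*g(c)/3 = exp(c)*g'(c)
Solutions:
 g(c) = C1*exp(2*exp(-c)/3)


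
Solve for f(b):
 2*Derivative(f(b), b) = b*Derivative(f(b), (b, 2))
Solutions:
 f(b) = C1 + C2*b^3


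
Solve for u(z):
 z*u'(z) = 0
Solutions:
 u(z) = C1


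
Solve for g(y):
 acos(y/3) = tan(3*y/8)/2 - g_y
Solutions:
 g(y) = C1 - y*acos(y/3) + sqrt(9 - y^2) - 4*log(cos(3*y/8))/3


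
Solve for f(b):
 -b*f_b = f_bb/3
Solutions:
 f(b) = C1 + C2*erf(sqrt(6)*b/2)


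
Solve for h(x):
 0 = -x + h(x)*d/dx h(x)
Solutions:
 h(x) = -sqrt(C1 + x^2)
 h(x) = sqrt(C1 + x^2)


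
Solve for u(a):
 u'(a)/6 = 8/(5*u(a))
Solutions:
 u(a) = -sqrt(C1 + 480*a)/5
 u(a) = sqrt(C1 + 480*a)/5


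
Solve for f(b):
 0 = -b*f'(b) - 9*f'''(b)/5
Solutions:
 f(b) = C1 + Integral(C2*airyai(-15^(1/3)*b/3) + C3*airybi(-15^(1/3)*b/3), b)


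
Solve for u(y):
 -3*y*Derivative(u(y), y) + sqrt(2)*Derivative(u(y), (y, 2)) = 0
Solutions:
 u(y) = C1 + C2*erfi(2^(1/4)*sqrt(3)*y/2)


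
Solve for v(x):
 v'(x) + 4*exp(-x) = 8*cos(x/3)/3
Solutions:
 v(x) = C1 + 8*sin(x/3) + 4*exp(-x)


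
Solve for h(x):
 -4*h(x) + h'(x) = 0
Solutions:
 h(x) = C1*exp(4*x)


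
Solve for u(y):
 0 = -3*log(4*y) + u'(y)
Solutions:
 u(y) = C1 + 3*y*log(y) - 3*y + y*log(64)


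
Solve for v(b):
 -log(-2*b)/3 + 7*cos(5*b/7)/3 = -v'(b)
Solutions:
 v(b) = C1 + b*log(-b)/3 - b/3 + b*log(2)/3 - 49*sin(5*b/7)/15


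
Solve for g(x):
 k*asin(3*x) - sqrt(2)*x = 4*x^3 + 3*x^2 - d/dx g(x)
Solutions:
 g(x) = C1 - k*(x*asin(3*x) + sqrt(1 - 9*x^2)/3) + x^4 + x^3 + sqrt(2)*x^2/2


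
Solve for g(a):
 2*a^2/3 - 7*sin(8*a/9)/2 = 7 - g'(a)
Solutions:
 g(a) = C1 - 2*a^3/9 + 7*a - 63*cos(8*a/9)/16


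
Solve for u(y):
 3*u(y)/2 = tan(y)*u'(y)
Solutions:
 u(y) = C1*sin(y)^(3/2)


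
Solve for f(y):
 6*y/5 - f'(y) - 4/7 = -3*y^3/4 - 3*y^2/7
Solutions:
 f(y) = C1 + 3*y^4/16 + y^3/7 + 3*y^2/5 - 4*y/7


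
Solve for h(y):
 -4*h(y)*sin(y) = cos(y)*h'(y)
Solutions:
 h(y) = C1*cos(y)^4


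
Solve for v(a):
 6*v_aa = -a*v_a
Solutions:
 v(a) = C1 + C2*erf(sqrt(3)*a/6)


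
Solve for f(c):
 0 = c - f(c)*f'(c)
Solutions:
 f(c) = -sqrt(C1 + c^2)
 f(c) = sqrt(C1 + c^2)


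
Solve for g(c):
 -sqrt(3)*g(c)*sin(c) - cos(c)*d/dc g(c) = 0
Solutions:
 g(c) = C1*cos(c)^(sqrt(3))


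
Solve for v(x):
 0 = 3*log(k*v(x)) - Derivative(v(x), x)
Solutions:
 li(k*v(x))/k = C1 + 3*x


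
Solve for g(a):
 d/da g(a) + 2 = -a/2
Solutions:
 g(a) = C1 - a^2/4 - 2*a


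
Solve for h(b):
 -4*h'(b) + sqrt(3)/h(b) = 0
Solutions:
 h(b) = -sqrt(C1 + 2*sqrt(3)*b)/2
 h(b) = sqrt(C1 + 2*sqrt(3)*b)/2


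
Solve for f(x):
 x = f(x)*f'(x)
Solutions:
 f(x) = -sqrt(C1 + x^2)
 f(x) = sqrt(C1 + x^2)


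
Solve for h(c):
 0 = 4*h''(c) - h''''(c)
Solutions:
 h(c) = C1 + C2*c + C3*exp(-2*c) + C4*exp(2*c)


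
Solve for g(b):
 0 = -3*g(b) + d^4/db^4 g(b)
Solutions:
 g(b) = C1*exp(-3^(1/4)*b) + C2*exp(3^(1/4)*b) + C3*sin(3^(1/4)*b) + C4*cos(3^(1/4)*b)


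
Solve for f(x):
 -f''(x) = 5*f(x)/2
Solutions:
 f(x) = C1*sin(sqrt(10)*x/2) + C2*cos(sqrt(10)*x/2)


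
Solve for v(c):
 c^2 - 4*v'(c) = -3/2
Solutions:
 v(c) = C1 + c^3/12 + 3*c/8


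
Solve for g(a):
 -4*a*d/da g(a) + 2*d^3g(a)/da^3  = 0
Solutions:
 g(a) = C1 + Integral(C2*airyai(2^(1/3)*a) + C3*airybi(2^(1/3)*a), a)


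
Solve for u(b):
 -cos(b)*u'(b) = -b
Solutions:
 u(b) = C1 + Integral(b/cos(b), b)


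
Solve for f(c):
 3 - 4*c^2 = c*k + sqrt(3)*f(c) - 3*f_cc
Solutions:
 f(c) = C1*exp(-3^(3/4)*c/3) + C2*exp(3^(3/4)*c/3) - 4*sqrt(3)*c^2/3 - sqrt(3)*c*k/3 - 8 + sqrt(3)


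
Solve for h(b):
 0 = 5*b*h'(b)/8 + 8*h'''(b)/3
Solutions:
 h(b) = C1 + Integral(C2*airyai(-15^(1/3)*b/4) + C3*airybi(-15^(1/3)*b/4), b)


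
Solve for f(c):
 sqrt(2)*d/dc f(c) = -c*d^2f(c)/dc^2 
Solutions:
 f(c) = C1 + C2*c^(1 - sqrt(2))


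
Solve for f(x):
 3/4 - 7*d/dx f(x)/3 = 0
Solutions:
 f(x) = C1 + 9*x/28


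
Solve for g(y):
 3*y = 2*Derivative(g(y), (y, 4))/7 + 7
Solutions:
 g(y) = C1 + C2*y + C3*y^2 + C4*y^3 + 7*y^5/80 - 49*y^4/48


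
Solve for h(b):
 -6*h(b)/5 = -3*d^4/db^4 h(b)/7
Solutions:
 h(b) = C1*exp(-14^(1/4)*5^(3/4)*b/5) + C2*exp(14^(1/4)*5^(3/4)*b/5) + C3*sin(14^(1/4)*5^(3/4)*b/5) + C4*cos(14^(1/4)*5^(3/4)*b/5)


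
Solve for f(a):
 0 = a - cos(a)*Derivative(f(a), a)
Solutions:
 f(a) = C1 + Integral(a/cos(a), a)


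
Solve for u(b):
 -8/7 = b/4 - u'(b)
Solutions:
 u(b) = C1 + b^2/8 + 8*b/7


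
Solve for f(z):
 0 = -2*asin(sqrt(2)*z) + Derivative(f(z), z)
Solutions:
 f(z) = C1 + 2*z*asin(sqrt(2)*z) + sqrt(2)*sqrt(1 - 2*z^2)


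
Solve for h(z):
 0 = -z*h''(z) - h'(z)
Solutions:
 h(z) = C1 + C2*log(z)


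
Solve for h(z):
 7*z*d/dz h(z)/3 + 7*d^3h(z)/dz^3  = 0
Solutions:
 h(z) = C1 + Integral(C2*airyai(-3^(2/3)*z/3) + C3*airybi(-3^(2/3)*z/3), z)


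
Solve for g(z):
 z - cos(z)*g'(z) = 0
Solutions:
 g(z) = C1 + Integral(z/cos(z), z)


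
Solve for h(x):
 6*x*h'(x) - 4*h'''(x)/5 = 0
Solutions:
 h(x) = C1 + Integral(C2*airyai(15^(1/3)*2^(2/3)*x/2) + C3*airybi(15^(1/3)*2^(2/3)*x/2), x)


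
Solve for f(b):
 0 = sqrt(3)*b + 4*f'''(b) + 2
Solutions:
 f(b) = C1 + C2*b + C3*b^2 - sqrt(3)*b^4/96 - b^3/12


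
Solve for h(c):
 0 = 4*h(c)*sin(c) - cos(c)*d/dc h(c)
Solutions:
 h(c) = C1/cos(c)^4


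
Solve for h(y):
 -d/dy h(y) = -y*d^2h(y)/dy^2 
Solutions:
 h(y) = C1 + C2*y^2


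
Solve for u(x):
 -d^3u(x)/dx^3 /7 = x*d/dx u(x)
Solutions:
 u(x) = C1 + Integral(C2*airyai(-7^(1/3)*x) + C3*airybi(-7^(1/3)*x), x)


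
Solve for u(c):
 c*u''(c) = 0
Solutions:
 u(c) = C1 + C2*c


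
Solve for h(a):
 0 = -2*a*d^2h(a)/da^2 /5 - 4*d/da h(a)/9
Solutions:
 h(a) = C1 + C2/a^(1/9)


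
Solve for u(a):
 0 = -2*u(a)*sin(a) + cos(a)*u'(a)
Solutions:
 u(a) = C1/cos(a)^2


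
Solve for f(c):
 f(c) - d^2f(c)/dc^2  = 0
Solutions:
 f(c) = C1*exp(-c) + C2*exp(c)


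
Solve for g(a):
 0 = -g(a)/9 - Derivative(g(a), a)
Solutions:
 g(a) = C1*exp(-a/9)


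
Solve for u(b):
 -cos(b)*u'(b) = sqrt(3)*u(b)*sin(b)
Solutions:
 u(b) = C1*cos(b)^(sqrt(3))


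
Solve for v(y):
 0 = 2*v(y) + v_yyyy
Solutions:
 v(y) = (C1*sin(2^(3/4)*y/2) + C2*cos(2^(3/4)*y/2))*exp(-2^(3/4)*y/2) + (C3*sin(2^(3/4)*y/2) + C4*cos(2^(3/4)*y/2))*exp(2^(3/4)*y/2)


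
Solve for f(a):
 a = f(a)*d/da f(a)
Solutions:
 f(a) = -sqrt(C1 + a^2)
 f(a) = sqrt(C1 + a^2)


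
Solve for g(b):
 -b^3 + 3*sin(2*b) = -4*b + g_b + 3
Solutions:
 g(b) = C1 - b^4/4 + 2*b^2 - 3*b - 3*cos(2*b)/2


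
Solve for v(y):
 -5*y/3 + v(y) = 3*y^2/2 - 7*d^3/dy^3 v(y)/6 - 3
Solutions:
 v(y) = C3*exp(-6^(1/3)*7^(2/3)*y/7) + 3*y^2/2 + 5*y/3 + (C1*sin(2^(1/3)*3^(5/6)*7^(2/3)*y/14) + C2*cos(2^(1/3)*3^(5/6)*7^(2/3)*y/14))*exp(6^(1/3)*7^(2/3)*y/14) - 3


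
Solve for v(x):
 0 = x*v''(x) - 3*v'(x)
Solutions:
 v(x) = C1 + C2*x^4


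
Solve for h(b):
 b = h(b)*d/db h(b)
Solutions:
 h(b) = -sqrt(C1 + b^2)
 h(b) = sqrt(C1 + b^2)


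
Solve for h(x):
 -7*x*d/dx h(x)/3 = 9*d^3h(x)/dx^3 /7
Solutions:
 h(x) = C1 + Integral(C2*airyai(-7^(2/3)*x/3) + C3*airybi(-7^(2/3)*x/3), x)


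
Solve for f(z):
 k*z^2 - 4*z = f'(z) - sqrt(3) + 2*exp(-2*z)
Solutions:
 f(z) = C1 + k*z^3/3 - 2*z^2 + sqrt(3)*z + exp(-2*z)


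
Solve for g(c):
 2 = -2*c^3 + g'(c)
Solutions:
 g(c) = C1 + c^4/2 + 2*c


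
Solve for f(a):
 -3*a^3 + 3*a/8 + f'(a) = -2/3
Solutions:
 f(a) = C1 + 3*a^4/4 - 3*a^2/16 - 2*a/3


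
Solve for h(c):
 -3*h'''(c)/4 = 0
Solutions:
 h(c) = C1 + C2*c + C3*c^2


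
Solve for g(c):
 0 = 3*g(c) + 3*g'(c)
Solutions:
 g(c) = C1*exp(-c)


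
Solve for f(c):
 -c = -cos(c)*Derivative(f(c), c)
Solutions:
 f(c) = C1 + Integral(c/cos(c), c)


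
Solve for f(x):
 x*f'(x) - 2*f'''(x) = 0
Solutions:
 f(x) = C1 + Integral(C2*airyai(2^(2/3)*x/2) + C3*airybi(2^(2/3)*x/2), x)


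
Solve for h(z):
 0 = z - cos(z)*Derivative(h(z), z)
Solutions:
 h(z) = C1 + Integral(z/cos(z), z)


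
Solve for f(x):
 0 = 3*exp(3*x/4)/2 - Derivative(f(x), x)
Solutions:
 f(x) = C1 + 2*exp(3*x/4)


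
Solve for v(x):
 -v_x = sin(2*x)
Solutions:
 v(x) = C1 + cos(2*x)/2


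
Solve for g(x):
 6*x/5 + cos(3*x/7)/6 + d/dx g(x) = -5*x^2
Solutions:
 g(x) = C1 - 5*x^3/3 - 3*x^2/5 - 7*sin(3*x/7)/18


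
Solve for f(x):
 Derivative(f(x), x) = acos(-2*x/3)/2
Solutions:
 f(x) = C1 + x*acos(-2*x/3)/2 + sqrt(9 - 4*x^2)/4


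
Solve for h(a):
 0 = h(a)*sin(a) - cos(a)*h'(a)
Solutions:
 h(a) = C1/cos(a)


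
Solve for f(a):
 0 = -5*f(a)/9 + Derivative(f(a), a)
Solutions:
 f(a) = C1*exp(5*a/9)


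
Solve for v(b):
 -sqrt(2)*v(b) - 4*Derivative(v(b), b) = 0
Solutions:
 v(b) = C1*exp(-sqrt(2)*b/4)


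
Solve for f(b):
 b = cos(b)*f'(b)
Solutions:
 f(b) = C1 + Integral(b/cos(b), b)


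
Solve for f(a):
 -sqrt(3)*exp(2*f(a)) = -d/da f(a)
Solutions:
 f(a) = log(-sqrt(-1/(C1 + sqrt(3)*a))) - log(2)/2
 f(a) = log(-1/(C1 + sqrt(3)*a))/2 - log(2)/2


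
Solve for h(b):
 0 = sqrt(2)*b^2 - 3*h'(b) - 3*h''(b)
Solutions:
 h(b) = C1 + C2*exp(-b) + sqrt(2)*b^3/9 - sqrt(2)*b^2/3 + 2*sqrt(2)*b/3


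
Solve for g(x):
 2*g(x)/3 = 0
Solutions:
 g(x) = 0


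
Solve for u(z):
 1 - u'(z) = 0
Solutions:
 u(z) = C1 + z


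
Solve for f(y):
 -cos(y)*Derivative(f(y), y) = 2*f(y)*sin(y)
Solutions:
 f(y) = C1*cos(y)^2


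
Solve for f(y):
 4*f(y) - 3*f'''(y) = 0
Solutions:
 f(y) = C3*exp(6^(2/3)*y/3) + (C1*sin(2^(2/3)*3^(1/6)*y/2) + C2*cos(2^(2/3)*3^(1/6)*y/2))*exp(-6^(2/3)*y/6)


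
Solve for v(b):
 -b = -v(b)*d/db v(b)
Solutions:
 v(b) = -sqrt(C1 + b^2)
 v(b) = sqrt(C1 + b^2)


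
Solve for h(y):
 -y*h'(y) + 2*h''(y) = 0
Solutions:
 h(y) = C1 + C2*erfi(y/2)


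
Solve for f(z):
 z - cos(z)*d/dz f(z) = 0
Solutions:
 f(z) = C1 + Integral(z/cos(z), z)


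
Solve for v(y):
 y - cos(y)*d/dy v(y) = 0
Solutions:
 v(y) = C1 + Integral(y/cos(y), y)


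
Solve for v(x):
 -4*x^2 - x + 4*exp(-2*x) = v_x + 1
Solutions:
 v(x) = C1 - 4*x^3/3 - x^2/2 - x - 2*exp(-2*x)


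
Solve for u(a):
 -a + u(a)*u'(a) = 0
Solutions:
 u(a) = -sqrt(C1 + a^2)
 u(a) = sqrt(C1 + a^2)


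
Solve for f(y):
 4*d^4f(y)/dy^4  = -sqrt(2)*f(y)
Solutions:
 f(y) = (C1*sin(2^(1/8)*y/2) + C2*cos(2^(1/8)*y/2))*exp(-2^(1/8)*y/2) + (C3*sin(2^(1/8)*y/2) + C4*cos(2^(1/8)*y/2))*exp(2^(1/8)*y/2)


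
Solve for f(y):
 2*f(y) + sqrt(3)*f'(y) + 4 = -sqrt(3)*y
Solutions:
 f(y) = C1*exp(-2*sqrt(3)*y/3) - sqrt(3)*y/2 - 5/4


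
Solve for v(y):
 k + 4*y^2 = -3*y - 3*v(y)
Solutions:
 v(y) = -k/3 - 4*y^2/3 - y


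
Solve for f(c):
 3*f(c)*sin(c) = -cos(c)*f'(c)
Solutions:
 f(c) = C1*cos(c)^3


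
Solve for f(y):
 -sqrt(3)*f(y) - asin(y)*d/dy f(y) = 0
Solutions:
 f(y) = C1*exp(-sqrt(3)*Integral(1/asin(y), y))


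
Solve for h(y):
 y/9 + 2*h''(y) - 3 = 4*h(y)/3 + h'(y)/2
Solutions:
 h(y) = C1*exp(y*(3 - sqrt(393))/24) + C2*exp(y*(3 + sqrt(393))/24) + y/12 - 73/32


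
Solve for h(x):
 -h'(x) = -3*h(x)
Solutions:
 h(x) = C1*exp(3*x)


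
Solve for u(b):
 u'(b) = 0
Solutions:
 u(b) = C1


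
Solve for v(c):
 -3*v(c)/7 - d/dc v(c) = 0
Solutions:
 v(c) = C1*exp(-3*c/7)


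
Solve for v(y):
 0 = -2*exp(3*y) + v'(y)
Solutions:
 v(y) = C1 + 2*exp(3*y)/3


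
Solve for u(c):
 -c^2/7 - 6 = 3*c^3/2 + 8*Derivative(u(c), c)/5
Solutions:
 u(c) = C1 - 15*c^4/64 - 5*c^3/168 - 15*c/4


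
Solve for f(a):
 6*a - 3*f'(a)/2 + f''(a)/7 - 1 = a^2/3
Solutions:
 f(a) = C1 + C2*exp(21*a/2) - 2*a^3/27 + 374*a^2/189 - 1150*a/3969


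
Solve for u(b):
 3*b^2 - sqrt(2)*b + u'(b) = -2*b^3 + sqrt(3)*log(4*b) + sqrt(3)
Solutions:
 u(b) = C1 - b^4/2 - b^3 + sqrt(2)*b^2/2 + sqrt(3)*b*log(b) + 2*sqrt(3)*b*log(2)


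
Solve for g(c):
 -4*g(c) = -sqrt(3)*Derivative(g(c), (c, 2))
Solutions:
 g(c) = C1*exp(-2*3^(3/4)*c/3) + C2*exp(2*3^(3/4)*c/3)


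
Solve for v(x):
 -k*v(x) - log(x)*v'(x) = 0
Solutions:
 v(x) = C1*exp(-k*li(x))


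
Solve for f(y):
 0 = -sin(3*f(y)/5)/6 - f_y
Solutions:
 y/6 + 5*log(cos(3*f(y)/5) - 1)/6 - 5*log(cos(3*f(y)/5) + 1)/6 = C1


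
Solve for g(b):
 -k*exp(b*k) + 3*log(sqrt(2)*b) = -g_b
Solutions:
 g(b) = C1 - 3*b*log(b) + b*(3 - 3*log(2)/2) + exp(b*k)


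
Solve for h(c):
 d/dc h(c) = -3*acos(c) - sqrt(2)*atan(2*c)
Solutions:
 h(c) = C1 - 3*c*acos(c) + 3*sqrt(1 - c^2) - sqrt(2)*(c*atan(2*c) - log(4*c^2 + 1)/4)


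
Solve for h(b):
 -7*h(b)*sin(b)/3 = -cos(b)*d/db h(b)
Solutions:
 h(b) = C1/cos(b)^(7/3)


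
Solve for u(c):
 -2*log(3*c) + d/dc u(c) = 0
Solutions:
 u(c) = C1 + 2*c*log(c) - 2*c + c*log(9)


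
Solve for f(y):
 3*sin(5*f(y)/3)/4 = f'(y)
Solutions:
 -3*y/4 + 3*log(cos(5*f(y)/3) - 1)/10 - 3*log(cos(5*f(y)/3) + 1)/10 = C1


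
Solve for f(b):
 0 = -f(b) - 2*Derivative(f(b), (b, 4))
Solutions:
 f(b) = (C1*sin(2^(1/4)*b/2) + C2*cos(2^(1/4)*b/2))*exp(-2^(1/4)*b/2) + (C3*sin(2^(1/4)*b/2) + C4*cos(2^(1/4)*b/2))*exp(2^(1/4)*b/2)


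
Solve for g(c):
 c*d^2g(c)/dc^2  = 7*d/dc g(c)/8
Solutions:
 g(c) = C1 + C2*c^(15/8)


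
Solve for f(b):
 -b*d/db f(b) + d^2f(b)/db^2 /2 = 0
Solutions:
 f(b) = C1 + C2*erfi(b)


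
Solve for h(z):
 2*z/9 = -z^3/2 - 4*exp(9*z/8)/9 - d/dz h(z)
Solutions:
 h(z) = C1 - z^4/8 - z^2/9 - 32*exp(9*z/8)/81


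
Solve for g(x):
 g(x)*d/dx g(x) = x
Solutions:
 g(x) = -sqrt(C1 + x^2)
 g(x) = sqrt(C1 + x^2)


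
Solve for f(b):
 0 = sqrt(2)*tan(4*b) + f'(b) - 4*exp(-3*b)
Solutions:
 f(b) = C1 - sqrt(2)*log(tan(4*b)^2 + 1)/8 - 4*exp(-3*b)/3


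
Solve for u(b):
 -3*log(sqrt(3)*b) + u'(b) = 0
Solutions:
 u(b) = C1 + 3*b*log(b) - 3*b + 3*b*log(3)/2


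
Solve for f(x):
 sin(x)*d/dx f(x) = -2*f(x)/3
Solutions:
 f(x) = C1*(cos(x) + 1)^(1/3)/(cos(x) - 1)^(1/3)


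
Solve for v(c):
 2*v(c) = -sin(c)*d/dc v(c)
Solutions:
 v(c) = C1*(cos(c) + 1)/(cos(c) - 1)


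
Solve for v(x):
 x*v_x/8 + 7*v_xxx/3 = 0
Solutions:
 v(x) = C1 + Integral(C2*airyai(-3^(1/3)*7^(2/3)*x/14) + C3*airybi(-3^(1/3)*7^(2/3)*x/14), x)


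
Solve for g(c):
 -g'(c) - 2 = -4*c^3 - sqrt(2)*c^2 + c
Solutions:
 g(c) = C1 + c^4 + sqrt(2)*c^3/3 - c^2/2 - 2*c


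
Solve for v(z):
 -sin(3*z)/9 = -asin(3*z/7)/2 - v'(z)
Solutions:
 v(z) = C1 - z*asin(3*z/7)/2 - sqrt(49 - 9*z^2)/6 - cos(3*z)/27


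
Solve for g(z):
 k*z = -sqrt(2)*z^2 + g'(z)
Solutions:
 g(z) = C1 + k*z^2/2 + sqrt(2)*z^3/3


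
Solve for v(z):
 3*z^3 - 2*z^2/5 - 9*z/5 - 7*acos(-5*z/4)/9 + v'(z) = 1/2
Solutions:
 v(z) = C1 - 3*z^4/4 + 2*z^3/15 + 9*z^2/10 + 7*z*acos(-5*z/4)/9 + z/2 + 7*sqrt(16 - 25*z^2)/45


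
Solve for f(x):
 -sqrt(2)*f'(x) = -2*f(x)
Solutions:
 f(x) = C1*exp(sqrt(2)*x)


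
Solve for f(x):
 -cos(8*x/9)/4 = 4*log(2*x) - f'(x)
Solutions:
 f(x) = C1 + 4*x*log(x) - 4*x + 4*x*log(2) + 9*sin(8*x/9)/32


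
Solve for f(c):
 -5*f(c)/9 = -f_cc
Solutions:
 f(c) = C1*exp(-sqrt(5)*c/3) + C2*exp(sqrt(5)*c/3)


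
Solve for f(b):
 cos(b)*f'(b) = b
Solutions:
 f(b) = C1 + Integral(b/cos(b), b)


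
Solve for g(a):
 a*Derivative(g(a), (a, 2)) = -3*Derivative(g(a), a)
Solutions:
 g(a) = C1 + C2/a^2


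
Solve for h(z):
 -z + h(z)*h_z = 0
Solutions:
 h(z) = -sqrt(C1 + z^2)
 h(z) = sqrt(C1 + z^2)


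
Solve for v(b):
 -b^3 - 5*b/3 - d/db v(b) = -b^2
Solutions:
 v(b) = C1 - b^4/4 + b^3/3 - 5*b^2/6


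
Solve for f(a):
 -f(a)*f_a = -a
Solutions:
 f(a) = -sqrt(C1 + a^2)
 f(a) = sqrt(C1 + a^2)


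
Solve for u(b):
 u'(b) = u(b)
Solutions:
 u(b) = C1*exp(b)


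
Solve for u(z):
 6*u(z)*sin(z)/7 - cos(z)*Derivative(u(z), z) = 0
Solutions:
 u(z) = C1/cos(z)^(6/7)


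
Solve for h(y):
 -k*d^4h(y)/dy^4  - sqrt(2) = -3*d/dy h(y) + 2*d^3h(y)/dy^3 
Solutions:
 h(y) = C1 + C2*exp(-y*((sqrt(((-81 + 16/k^2)^2 - 256/k^4)/k^2)/2 - 81/(2*k) + 8/k^3)^(1/3) + 2/k + 4/(k^2*(sqrt(((-81 + 16/k^2)^2 - 256/k^4)/k^2)/2 - 81/(2*k) + 8/k^3)^(1/3)))/3) + C3*exp(y*((sqrt(((-81 + 16/k^2)^2 - 256/k^4)/k^2)/2 - 81/(2*k) + 8/k^3)^(1/3) - sqrt(3)*I*(sqrt(((-81 + 16/k^2)^2 - 256/k^4)/k^2)/2 - 81/(2*k) + 8/k^3)^(1/3) - 4/k - 16/(k^2*(-1 + sqrt(3)*I)*(sqrt(((-81 + 16/k^2)^2 - 256/k^4)/k^2)/2 - 81/(2*k) + 8/k^3)^(1/3)))/6) + C4*exp(y*((sqrt(((-81 + 16/k^2)^2 - 256/k^4)/k^2)/2 - 81/(2*k) + 8/k^3)^(1/3) + sqrt(3)*I*(sqrt(((-81 + 16/k^2)^2 - 256/k^4)/k^2)/2 - 81/(2*k) + 8/k^3)^(1/3) - 4/k + 16/(k^2*(1 + sqrt(3)*I)*(sqrt(((-81 + 16/k^2)^2 - 256/k^4)/k^2)/2 - 81/(2*k) + 8/k^3)^(1/3)))/6) + sqrt(2)*y/3


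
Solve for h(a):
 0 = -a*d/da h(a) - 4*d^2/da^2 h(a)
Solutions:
 h(a) = C1 + C2*erf(sqrt(2)*a/4)


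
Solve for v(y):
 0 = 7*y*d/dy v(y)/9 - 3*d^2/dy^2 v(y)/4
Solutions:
 v(y) = C1 + C2*erfi(sqrt(42)*y/9)


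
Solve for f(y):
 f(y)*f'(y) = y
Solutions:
 f(y) = -sqrt(C1 + y^2)
 f(y) = sqrt(C1 + y^2)


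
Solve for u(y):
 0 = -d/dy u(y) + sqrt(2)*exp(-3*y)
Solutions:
 u(y) = C1 - sqrt(2)*exp(-3*y)/3


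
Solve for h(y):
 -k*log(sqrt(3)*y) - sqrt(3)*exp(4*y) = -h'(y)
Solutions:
 h(y) = C1 + k*y*log(y) + k*y*(-1 + log(3)/2) + sqrt(3)*exp(4*y)/4


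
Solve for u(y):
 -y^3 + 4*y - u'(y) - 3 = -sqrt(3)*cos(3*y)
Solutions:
 u(y) = C1 - y^4/4 + 2*y^2 - 3*y + sqrt(3)*sin(3*y)/3


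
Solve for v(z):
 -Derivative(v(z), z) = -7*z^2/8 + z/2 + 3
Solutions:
 v(z) = C1 + 7*z^3/24 - z^2/4 - 3*z


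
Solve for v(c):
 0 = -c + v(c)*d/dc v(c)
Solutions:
 v(c) = -sqrt(C1 + c^2)
 v(c) = sqrt(C1 + c^2)


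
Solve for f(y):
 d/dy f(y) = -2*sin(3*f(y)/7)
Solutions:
 2*y + 7*log(cos(3*f(y)/7) - 1)/6 - 7*log(cos(3*f(y)/7) + 1)/6 = C1


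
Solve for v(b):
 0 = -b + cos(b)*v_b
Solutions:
 v(b) = C1 + Integral(b/cos(b), b)


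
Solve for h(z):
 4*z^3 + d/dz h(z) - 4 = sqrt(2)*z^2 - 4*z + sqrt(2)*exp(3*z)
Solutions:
 h(z) = C1 - z^4 + sqrt(2)*z^3/3 - 2*z^2 + 4*z + sqrt(2)*exp(3*z)/3


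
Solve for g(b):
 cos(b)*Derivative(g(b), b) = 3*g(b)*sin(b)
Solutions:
 g(b) = C1/cos(b)^3


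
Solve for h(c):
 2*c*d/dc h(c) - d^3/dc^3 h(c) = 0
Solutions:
 h(c) = C1 + Integral(C2*airyai(2^(1/3)*c) + C3*airybi(2^(1/3)*c), c)


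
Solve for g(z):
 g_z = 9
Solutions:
 g(z) = C1 + 9*z


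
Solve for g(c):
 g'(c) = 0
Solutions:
 g(c) = C1


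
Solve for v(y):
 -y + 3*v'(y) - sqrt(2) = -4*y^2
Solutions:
 v(y) = C1 - 4*y^3/9 + y^2/6 + sqrt(2)*y/3


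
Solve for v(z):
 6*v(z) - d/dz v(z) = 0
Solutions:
 v(z) = C1*exp(6*z)


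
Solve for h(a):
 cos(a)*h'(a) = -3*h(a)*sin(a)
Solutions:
 h(a) = C1*cos(a)^3


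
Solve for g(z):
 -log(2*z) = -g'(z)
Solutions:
 g(z) = C1 + z*log(z) - z + z*log(2)


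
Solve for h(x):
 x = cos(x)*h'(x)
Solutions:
 h(x) = C1 + Integral(x/cos(x), x)


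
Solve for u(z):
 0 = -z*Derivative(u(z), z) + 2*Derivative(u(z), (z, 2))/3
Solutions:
 u(z) = C1 + C2*erfi(sqrt(3)*z/2)


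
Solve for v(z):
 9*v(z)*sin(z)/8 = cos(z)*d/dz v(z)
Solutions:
 v(z) = C1/cos(z)^(9/8)


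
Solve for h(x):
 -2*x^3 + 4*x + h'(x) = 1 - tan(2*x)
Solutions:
 h(x) = C1 + x^4/2 - 2*x^2 + x + log(cos(2*x))/2


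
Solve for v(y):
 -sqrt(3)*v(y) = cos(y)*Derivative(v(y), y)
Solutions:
 v(y) = C1*(sin(y) - 1)^(sqrt(3)/2)/(sin(y) + 1)^(sqrt(3)/2)


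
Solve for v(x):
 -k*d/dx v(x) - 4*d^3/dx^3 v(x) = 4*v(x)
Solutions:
 v(x) = C1*exp(2^(1/3)*x*(6*k/((-3^(1/3) + 3^(5/6)*I)*(sqrt(3)*sqrt(k^3/16 + 27) + 9)^(1/3)) + 6^(1/3)*(sqrt(3)*sqrt(k^3/16 + 27) + 9)^(1/3) - 2^(1/3)*3^(5/6)*I*(sqrt(3)*sqrt(k^3/16 + 27) + 9)^(1/3))/12) + C2*exp(2^(1/3)*x*(-6*k/((3^(1/3) + 3^(5/6)*I)*(sqrt(3)*sqrt(k^3/16 + 27) + 9)^(1/3)) + 6^(1/3)*(sqrt(3)*sqrt(k^3/16 + 27) + 9)^(1/3) + 2^(1/3)*3^(5/6)*I*(sqrt(3)*sqrt(k^3/16 + 27) + 9)^(1/3))/12) + C3*exp(6^(1/3)*x*(3^(1/3)*k/(sqrt(3)*sqrt(k^3/16 + 27) + 9)^(1/3) - 2*2^(1/3)*(sqrt(3)*sqrt(k^3/16 + 27) + 9)^(1/3))/12)


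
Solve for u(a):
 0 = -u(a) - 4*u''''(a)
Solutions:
 u(a) = (C1*sin(a/2) + C2*cos(a/2))*exp(-a/2) + (C3*sin(a/2) + C4*cos(a/2))*exp(a/2)


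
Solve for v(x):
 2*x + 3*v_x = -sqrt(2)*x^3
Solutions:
 v(x) = C1 - sqrt(2)*x^4/12 - x^2/3


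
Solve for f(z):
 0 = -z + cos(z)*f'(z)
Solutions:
 f(z) = C1 + Integral(z/cos(z), z)


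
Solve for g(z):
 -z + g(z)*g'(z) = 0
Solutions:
 g(z) = -sqrt(C1 + z^2)
 g(z) = sqrt(C1 + z^2)
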